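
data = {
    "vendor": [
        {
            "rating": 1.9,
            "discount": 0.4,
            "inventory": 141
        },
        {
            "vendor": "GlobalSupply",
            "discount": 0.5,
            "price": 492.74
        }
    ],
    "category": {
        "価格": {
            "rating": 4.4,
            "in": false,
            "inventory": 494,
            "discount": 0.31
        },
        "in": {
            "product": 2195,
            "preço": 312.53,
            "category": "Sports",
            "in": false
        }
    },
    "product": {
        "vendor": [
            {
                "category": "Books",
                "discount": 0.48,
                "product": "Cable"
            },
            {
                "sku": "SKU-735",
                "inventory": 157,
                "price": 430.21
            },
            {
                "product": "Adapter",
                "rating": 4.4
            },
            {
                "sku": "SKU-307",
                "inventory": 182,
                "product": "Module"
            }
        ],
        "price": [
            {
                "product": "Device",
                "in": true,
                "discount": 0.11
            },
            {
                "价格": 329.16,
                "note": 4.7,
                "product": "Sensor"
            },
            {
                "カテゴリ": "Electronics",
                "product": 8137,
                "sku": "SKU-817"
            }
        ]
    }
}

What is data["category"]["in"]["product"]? 2195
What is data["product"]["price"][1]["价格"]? 329.16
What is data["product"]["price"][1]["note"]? 4.7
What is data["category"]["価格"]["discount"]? 0.31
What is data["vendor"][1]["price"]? 492.74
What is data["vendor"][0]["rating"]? 1.9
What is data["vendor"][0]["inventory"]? 141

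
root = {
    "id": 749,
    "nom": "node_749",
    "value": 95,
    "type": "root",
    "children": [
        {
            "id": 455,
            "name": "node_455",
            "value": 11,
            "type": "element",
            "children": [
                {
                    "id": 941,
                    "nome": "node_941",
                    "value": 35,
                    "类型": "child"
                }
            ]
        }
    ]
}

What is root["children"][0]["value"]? 11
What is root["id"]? 749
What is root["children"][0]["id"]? 455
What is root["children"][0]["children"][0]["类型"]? "child"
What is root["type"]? "root"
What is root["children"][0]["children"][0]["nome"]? "node_941"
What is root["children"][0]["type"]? "element"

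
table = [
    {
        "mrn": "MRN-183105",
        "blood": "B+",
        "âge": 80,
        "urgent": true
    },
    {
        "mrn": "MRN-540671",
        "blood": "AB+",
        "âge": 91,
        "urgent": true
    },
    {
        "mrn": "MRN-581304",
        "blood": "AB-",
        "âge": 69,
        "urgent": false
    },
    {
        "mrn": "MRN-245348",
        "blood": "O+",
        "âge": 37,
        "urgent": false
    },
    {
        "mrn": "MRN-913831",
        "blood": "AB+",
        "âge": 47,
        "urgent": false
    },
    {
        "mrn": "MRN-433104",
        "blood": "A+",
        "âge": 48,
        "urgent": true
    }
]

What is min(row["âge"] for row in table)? 37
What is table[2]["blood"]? "AB-"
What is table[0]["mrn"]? "MRN-183105"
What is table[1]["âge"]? 91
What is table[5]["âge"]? 48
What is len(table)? 6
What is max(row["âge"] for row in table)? 91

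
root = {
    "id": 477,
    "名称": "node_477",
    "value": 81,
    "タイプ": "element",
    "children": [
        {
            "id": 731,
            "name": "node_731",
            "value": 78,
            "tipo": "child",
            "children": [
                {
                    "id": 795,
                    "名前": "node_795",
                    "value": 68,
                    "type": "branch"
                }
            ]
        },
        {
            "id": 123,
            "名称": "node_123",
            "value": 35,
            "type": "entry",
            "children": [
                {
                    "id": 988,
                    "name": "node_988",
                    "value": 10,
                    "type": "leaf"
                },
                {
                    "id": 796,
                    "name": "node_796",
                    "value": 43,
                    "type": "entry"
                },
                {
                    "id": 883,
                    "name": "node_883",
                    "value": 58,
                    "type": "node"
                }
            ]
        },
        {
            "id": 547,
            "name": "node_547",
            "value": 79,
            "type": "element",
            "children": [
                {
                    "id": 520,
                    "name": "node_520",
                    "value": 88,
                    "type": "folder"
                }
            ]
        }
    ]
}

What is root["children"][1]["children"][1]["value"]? 43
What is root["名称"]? "node_477"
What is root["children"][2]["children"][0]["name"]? "node_520"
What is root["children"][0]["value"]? 78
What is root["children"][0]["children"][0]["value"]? 68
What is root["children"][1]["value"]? 35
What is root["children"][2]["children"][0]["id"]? 520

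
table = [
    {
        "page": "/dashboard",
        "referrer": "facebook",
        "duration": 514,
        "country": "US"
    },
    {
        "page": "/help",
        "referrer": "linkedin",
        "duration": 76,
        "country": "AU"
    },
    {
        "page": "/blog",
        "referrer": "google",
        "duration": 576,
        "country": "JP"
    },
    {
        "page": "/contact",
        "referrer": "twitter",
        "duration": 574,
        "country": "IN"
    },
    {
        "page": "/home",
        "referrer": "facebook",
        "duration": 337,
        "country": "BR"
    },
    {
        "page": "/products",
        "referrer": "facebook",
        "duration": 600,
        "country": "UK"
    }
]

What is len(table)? 6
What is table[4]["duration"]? 337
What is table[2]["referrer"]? "google"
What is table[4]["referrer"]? "facebook"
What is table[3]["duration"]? 574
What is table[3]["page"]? "/contact"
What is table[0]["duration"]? 514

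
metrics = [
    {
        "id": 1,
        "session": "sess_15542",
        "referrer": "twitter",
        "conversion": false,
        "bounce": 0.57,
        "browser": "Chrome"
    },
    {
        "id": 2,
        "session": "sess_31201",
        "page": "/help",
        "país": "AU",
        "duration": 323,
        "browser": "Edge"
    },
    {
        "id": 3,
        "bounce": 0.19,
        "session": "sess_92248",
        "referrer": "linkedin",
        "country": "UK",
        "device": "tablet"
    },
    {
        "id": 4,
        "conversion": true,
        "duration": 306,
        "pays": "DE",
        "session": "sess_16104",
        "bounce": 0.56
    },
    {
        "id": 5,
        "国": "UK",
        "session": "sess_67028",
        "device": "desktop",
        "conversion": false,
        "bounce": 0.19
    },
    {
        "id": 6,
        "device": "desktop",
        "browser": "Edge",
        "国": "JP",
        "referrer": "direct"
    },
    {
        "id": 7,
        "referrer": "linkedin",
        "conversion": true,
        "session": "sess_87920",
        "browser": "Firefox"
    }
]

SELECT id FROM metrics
[1, 2, 3, 4, 5, 6, 7]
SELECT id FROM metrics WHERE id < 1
[]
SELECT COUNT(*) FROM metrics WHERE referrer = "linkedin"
2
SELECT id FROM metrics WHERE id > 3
[4, 5, 6, 7]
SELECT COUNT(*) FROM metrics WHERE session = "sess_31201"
1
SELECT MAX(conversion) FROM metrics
True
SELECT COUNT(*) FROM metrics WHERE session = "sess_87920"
1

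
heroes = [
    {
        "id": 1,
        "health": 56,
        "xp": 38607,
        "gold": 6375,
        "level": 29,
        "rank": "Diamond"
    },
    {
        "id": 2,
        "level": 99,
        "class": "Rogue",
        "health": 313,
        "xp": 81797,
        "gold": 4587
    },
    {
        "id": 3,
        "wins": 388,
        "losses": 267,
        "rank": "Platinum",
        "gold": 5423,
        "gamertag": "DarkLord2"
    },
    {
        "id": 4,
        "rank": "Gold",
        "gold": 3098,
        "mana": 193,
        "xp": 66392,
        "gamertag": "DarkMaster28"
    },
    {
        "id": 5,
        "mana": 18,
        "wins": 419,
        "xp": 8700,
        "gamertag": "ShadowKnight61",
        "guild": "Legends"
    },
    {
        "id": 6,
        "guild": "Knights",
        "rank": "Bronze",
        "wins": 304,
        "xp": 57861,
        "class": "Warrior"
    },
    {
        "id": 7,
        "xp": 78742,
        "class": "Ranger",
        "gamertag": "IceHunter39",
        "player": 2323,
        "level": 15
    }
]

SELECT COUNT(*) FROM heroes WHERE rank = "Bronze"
1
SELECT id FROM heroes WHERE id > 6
[7]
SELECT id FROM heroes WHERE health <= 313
[1, 2]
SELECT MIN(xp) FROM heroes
8700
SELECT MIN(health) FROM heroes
56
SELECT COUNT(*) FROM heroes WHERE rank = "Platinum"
1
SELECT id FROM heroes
[1, 2, 3, 4, 5, 6, 7]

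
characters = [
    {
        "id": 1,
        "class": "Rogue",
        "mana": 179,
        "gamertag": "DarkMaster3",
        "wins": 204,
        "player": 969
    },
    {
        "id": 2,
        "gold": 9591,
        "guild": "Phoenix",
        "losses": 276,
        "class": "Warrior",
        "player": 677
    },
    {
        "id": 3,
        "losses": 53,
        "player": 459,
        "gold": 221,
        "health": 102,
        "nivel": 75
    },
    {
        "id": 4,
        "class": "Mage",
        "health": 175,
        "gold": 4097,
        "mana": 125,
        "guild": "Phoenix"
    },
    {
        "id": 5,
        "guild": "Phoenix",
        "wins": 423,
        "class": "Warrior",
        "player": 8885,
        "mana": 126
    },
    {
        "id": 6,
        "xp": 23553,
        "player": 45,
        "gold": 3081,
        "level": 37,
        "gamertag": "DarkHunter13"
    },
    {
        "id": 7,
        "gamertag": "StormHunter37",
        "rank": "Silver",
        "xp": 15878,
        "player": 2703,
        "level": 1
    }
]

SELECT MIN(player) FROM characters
45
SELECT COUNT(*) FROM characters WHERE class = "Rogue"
1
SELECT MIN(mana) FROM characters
125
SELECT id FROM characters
[1, 2, 3, 4, 5, 6, 7]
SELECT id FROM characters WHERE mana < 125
[]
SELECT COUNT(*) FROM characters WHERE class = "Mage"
1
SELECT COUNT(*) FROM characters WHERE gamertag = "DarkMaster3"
1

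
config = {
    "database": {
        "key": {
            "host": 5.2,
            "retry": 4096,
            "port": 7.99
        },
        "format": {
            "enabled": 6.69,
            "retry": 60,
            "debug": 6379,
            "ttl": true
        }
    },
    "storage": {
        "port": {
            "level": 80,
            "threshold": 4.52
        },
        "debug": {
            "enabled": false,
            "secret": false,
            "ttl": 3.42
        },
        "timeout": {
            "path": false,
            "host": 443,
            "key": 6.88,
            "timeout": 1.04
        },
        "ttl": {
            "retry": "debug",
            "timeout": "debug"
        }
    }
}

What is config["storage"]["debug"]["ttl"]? 3.42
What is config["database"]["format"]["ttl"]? True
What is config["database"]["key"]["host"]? 5.2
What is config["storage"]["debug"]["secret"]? False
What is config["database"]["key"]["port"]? 7.99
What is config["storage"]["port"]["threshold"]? 4.52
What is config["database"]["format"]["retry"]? 60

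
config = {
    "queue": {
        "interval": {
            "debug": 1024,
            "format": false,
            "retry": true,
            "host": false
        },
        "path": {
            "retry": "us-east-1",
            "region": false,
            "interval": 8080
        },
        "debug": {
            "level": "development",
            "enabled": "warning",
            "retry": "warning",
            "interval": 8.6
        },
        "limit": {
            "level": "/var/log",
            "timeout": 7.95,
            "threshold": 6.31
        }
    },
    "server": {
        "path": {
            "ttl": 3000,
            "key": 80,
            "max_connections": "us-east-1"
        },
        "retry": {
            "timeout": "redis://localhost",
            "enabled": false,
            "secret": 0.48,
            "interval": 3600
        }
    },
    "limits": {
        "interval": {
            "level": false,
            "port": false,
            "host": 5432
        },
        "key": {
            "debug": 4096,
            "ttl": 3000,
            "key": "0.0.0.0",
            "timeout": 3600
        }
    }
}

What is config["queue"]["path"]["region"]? False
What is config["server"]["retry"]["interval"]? 3600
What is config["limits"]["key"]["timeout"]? 3600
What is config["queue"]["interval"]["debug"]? 1024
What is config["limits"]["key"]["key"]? "0.0.0.0"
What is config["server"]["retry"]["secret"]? 0.48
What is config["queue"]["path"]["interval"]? 8080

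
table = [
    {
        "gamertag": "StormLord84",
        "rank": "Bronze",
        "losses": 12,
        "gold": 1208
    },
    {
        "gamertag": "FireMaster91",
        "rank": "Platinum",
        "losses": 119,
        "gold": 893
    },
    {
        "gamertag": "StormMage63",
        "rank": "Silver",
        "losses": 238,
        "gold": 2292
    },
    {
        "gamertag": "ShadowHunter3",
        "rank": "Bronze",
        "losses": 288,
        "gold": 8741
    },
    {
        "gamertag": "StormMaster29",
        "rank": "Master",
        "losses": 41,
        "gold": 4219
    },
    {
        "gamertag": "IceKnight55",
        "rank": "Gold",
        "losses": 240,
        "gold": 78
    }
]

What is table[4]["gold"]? 4219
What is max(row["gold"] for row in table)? 8741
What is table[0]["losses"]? 12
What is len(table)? 6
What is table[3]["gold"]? 8741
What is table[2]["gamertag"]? "StormMage63"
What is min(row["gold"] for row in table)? 78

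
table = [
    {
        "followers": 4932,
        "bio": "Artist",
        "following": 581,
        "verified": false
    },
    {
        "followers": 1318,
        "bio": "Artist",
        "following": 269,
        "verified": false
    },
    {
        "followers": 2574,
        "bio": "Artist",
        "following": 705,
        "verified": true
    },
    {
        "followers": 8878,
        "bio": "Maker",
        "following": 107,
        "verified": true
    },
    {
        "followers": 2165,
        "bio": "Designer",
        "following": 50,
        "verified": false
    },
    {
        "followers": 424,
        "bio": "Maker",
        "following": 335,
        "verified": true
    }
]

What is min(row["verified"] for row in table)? False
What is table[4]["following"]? 50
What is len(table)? 6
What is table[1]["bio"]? "Artist"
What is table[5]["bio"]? "Maker"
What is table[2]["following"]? 705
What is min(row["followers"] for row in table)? 424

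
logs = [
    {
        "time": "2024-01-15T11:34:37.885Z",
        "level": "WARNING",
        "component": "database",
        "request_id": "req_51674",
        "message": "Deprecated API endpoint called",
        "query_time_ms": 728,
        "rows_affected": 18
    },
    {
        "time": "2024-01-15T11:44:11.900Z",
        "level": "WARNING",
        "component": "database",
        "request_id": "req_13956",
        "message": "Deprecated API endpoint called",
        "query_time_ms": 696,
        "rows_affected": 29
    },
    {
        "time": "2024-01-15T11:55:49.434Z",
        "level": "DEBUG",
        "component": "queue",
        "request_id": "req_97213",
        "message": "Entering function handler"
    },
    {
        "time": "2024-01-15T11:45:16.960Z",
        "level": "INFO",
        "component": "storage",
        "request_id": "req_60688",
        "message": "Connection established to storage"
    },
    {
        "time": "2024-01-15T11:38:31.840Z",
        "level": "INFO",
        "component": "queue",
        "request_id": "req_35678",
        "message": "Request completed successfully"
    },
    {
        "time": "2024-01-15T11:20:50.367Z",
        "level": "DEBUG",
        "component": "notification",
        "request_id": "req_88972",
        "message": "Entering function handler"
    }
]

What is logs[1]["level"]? "WARNING"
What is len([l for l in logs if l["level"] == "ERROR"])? 0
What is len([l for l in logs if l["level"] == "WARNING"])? 2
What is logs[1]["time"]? "2024-01-15T11:44:11.900Z"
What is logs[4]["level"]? "INFO"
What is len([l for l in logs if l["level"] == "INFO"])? 2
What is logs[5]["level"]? "DEBUG"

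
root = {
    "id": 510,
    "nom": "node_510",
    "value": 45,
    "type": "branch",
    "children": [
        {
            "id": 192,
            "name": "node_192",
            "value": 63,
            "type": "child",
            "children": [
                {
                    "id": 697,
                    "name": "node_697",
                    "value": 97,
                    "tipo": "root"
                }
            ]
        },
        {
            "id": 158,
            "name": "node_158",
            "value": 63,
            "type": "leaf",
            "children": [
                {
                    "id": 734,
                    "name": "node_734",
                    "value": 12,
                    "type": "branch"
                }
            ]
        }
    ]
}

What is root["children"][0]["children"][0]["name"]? "node_697"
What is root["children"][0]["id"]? 192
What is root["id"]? 510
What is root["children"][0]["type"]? "child"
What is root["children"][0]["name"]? "node_192"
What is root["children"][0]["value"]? 63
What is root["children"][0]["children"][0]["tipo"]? "root"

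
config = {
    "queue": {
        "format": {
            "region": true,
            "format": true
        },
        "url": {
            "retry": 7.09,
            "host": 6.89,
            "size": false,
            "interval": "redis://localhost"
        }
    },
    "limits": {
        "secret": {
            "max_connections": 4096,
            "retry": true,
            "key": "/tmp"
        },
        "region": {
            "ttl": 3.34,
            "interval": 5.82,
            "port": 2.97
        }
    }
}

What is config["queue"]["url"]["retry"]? 7.09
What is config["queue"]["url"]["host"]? 6.89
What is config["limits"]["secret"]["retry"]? True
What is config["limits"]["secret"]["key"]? "/tmp"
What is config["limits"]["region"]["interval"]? 5.82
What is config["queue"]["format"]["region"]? True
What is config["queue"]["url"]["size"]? False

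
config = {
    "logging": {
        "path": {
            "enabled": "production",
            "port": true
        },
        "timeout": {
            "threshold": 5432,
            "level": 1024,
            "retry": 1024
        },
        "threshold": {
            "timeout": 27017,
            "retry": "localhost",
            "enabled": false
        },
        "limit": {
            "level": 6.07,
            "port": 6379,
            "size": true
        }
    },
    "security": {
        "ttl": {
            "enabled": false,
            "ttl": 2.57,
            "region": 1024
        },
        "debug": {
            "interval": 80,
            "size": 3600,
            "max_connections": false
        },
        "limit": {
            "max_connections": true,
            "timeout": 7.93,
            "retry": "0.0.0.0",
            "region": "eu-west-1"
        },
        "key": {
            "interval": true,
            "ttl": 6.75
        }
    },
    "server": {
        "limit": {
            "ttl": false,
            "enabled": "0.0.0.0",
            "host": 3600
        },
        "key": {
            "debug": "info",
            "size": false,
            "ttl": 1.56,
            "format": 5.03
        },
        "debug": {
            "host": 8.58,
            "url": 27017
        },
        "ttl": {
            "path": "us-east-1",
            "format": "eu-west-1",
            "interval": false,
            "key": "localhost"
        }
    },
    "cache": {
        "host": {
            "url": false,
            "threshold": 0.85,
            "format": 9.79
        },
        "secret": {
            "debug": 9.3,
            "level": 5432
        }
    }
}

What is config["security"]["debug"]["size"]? 3600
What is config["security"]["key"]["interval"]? True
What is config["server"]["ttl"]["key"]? "localhost"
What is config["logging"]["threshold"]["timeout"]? 27017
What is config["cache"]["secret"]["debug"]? 9.3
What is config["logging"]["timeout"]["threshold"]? 5432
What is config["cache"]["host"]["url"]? False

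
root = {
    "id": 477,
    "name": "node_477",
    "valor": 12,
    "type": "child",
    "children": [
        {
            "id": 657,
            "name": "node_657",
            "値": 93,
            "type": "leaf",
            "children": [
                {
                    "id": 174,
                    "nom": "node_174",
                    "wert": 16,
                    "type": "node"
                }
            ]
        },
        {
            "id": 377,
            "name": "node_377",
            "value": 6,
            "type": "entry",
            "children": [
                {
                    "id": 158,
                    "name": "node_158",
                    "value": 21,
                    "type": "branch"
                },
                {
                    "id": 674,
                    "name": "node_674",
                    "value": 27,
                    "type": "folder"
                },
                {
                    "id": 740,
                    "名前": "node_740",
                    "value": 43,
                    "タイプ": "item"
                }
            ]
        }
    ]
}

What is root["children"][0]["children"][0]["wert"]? 16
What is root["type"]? "child"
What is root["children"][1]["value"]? 6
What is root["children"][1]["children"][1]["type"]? "folder"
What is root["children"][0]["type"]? "leaf"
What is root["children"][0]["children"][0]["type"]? "node"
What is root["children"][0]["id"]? 657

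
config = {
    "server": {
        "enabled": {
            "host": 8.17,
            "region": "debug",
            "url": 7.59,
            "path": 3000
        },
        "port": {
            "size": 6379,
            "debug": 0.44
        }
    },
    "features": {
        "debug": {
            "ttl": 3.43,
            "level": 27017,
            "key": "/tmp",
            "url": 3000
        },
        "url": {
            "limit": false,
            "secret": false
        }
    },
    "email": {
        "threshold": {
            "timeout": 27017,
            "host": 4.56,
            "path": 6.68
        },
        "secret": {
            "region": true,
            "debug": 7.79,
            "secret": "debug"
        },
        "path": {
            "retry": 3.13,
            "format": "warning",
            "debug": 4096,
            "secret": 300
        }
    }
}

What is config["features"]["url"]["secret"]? False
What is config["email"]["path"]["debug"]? 4096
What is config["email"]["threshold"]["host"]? 4.56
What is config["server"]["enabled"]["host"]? 8.17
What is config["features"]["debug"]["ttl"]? 3.43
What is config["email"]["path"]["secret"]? 300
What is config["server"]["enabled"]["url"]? 7.59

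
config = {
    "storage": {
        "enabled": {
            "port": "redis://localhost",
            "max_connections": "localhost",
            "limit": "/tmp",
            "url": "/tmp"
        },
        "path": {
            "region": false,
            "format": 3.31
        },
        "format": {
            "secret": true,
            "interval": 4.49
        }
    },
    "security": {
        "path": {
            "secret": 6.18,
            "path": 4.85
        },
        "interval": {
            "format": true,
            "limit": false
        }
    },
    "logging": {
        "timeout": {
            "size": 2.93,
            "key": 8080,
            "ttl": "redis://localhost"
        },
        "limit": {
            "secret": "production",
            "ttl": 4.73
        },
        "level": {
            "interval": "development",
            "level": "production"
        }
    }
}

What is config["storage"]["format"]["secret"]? True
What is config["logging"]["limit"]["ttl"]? 4.73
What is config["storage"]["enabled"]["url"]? "/tmp"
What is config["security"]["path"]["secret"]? 6.18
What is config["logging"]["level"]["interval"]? "development"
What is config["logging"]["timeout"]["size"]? 2.93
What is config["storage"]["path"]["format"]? 3.31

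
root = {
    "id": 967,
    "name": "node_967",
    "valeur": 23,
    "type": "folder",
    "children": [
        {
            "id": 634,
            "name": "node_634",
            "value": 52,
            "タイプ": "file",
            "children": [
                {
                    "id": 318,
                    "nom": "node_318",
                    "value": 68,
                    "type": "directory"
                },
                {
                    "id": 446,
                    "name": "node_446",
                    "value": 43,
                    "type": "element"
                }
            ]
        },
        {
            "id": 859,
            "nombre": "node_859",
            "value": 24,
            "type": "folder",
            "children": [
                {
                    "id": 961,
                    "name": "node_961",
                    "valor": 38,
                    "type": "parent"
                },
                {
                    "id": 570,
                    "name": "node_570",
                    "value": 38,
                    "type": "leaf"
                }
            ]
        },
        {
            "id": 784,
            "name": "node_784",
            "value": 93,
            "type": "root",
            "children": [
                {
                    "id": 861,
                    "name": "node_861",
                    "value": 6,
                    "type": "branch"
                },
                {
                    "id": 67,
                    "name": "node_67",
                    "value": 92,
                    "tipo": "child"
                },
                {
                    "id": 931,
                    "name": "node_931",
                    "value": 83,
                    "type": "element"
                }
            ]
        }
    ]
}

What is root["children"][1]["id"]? 859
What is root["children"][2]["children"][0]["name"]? "node_861"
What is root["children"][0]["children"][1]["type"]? "element"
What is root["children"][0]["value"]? 52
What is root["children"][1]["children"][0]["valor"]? 38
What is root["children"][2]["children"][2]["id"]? 931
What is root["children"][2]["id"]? 784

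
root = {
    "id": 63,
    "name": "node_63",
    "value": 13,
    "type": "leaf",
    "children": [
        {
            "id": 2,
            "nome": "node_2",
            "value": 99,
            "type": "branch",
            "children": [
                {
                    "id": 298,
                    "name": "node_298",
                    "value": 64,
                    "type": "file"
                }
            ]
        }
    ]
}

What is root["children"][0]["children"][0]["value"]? 64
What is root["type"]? "leaf"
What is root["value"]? 13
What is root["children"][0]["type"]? "branch"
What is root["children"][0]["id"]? 2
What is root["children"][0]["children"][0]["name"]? "node_298"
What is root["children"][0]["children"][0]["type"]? "file"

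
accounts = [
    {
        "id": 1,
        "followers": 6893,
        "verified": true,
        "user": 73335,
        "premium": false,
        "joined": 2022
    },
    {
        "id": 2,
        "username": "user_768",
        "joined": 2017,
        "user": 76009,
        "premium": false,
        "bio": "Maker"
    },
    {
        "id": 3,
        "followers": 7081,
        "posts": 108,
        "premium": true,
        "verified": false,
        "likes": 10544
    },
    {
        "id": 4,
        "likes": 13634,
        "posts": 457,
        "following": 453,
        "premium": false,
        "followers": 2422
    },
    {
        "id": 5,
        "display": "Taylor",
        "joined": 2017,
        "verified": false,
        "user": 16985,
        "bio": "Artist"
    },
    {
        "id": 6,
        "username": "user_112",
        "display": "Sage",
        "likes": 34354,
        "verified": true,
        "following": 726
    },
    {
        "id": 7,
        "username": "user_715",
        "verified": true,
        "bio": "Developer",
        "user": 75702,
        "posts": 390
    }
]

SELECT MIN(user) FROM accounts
16985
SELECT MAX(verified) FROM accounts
True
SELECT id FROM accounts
[1, 2, 3, 4, 5, 6, 7]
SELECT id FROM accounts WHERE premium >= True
[3]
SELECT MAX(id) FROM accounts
7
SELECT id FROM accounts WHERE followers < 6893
[4]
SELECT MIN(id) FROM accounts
1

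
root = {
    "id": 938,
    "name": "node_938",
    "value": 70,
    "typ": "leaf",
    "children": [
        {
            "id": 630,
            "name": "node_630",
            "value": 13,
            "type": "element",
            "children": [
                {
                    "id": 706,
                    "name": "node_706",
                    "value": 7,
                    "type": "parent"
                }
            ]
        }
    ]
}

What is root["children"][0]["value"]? 13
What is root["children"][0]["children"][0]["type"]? "parent"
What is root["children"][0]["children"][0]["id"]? 706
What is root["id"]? 938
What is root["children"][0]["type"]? "element"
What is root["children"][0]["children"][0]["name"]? "node_706"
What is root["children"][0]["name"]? "node_630"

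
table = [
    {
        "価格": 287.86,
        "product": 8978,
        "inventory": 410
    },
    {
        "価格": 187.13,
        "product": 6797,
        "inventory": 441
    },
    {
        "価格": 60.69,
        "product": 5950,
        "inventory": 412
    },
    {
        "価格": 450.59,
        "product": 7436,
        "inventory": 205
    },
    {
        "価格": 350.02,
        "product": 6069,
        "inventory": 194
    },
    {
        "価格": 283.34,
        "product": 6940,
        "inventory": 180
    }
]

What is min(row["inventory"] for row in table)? 180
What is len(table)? 6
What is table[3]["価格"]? 450.59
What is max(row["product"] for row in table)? 8978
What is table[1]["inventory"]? 441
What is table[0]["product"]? 8978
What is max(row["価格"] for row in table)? 450.59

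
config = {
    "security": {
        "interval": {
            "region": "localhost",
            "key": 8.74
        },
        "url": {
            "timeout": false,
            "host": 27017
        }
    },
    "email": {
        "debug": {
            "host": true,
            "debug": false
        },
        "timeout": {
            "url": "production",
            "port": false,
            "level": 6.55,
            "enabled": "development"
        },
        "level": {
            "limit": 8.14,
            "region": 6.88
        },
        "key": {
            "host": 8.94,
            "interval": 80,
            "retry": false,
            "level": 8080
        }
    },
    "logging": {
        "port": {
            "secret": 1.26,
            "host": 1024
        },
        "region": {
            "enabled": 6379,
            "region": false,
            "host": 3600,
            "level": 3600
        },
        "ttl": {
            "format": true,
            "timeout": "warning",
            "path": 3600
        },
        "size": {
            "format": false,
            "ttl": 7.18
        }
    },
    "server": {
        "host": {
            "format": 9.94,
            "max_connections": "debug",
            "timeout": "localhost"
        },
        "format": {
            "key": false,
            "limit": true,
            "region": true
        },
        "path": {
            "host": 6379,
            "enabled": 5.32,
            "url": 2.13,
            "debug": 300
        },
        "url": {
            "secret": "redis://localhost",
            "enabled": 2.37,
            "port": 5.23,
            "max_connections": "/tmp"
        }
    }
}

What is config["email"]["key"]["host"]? 8.94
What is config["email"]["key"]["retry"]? False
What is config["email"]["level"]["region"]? 6.88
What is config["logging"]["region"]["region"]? False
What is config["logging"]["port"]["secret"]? 1.26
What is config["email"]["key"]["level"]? 8080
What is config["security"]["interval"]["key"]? 8.74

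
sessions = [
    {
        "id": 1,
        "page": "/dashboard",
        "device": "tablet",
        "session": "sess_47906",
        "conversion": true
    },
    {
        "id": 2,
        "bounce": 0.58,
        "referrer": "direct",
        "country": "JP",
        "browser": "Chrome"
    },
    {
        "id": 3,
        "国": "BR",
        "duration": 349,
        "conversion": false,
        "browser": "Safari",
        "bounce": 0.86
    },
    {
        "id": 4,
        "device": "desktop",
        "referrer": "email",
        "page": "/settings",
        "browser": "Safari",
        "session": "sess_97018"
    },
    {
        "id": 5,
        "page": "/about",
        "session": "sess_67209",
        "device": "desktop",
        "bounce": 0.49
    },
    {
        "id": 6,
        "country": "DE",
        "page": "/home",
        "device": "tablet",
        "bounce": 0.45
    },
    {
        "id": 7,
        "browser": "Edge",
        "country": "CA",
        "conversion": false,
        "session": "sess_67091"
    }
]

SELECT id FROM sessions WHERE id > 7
[]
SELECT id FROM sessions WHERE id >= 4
[4, 5, 6, 7]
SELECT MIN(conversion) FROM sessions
False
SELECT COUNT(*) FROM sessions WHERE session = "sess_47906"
1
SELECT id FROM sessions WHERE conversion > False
[1]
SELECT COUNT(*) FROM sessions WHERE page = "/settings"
1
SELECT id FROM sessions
[1, 2, 3, 4, 5, 6, 7]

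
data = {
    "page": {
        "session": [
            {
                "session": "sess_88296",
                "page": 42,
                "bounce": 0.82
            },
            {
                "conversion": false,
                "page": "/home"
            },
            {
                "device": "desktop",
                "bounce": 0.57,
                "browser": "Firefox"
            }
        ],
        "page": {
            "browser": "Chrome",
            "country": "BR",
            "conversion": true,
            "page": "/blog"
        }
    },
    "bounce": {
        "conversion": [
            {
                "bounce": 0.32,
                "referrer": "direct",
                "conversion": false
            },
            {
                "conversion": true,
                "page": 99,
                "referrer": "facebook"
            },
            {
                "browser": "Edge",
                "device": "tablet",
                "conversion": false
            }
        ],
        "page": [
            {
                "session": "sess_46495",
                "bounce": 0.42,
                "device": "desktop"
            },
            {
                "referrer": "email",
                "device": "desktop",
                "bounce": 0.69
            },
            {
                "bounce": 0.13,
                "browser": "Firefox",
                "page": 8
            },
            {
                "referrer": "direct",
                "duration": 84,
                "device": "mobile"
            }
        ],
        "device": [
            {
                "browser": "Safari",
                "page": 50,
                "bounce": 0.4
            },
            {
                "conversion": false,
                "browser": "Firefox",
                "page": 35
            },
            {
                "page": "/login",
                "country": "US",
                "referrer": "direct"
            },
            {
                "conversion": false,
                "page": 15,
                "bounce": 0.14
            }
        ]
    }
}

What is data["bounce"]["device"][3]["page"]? 15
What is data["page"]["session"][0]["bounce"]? 0.82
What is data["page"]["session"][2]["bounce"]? 0.57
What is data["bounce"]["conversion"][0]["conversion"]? False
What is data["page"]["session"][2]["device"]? "desktop"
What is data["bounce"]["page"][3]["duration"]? 84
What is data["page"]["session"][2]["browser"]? "Firefox"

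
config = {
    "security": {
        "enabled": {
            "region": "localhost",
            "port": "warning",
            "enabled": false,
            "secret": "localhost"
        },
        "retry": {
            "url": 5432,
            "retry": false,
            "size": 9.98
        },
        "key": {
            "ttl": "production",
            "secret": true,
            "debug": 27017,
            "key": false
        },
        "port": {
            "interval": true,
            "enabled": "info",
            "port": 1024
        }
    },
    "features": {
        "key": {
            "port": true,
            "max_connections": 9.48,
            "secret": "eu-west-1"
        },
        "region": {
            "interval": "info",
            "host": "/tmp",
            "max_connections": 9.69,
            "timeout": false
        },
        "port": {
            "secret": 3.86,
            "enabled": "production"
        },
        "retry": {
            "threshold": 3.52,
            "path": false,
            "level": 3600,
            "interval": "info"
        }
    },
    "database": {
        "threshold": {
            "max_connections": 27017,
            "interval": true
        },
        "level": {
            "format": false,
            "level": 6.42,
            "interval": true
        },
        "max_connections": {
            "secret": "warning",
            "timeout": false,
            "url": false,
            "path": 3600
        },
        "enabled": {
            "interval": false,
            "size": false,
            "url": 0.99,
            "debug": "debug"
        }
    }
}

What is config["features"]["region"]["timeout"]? False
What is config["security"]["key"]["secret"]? True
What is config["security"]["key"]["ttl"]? "production"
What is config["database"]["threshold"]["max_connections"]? 27017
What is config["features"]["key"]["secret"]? "eu-west-1"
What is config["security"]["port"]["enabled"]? "info"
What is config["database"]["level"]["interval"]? True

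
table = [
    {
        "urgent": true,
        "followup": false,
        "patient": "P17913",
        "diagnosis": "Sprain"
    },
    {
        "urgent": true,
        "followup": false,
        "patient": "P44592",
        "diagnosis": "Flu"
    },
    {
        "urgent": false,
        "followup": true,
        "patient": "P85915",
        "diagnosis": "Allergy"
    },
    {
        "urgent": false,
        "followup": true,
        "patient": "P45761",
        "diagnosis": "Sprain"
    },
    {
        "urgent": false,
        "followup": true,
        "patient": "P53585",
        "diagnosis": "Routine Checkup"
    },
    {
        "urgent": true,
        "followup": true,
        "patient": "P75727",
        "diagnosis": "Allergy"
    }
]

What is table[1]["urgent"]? True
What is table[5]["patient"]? "P75727"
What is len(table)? 6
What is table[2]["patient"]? "P85915"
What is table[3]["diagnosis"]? "Sprain"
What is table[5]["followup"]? True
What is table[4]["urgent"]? False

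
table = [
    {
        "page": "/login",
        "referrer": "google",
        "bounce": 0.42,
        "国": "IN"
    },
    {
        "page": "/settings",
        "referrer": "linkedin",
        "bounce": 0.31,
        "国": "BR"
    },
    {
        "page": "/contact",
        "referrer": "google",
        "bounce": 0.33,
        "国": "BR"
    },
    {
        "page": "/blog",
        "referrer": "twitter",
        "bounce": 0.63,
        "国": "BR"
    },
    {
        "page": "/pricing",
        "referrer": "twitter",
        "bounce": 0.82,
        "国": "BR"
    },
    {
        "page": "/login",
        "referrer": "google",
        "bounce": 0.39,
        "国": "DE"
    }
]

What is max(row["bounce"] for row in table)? 0.82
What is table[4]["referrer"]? "twitter"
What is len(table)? 6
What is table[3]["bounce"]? 0.63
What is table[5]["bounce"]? 0.39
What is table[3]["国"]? "BR"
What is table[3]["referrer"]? "twitter"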